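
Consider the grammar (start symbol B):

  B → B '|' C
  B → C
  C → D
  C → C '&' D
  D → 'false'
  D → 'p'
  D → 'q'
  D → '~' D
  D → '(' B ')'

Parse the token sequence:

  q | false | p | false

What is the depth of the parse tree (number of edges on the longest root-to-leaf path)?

6

[B [B [B [B [C [D q]]] | [C [D false]]] | [C [D p]]] | [C [D false]]]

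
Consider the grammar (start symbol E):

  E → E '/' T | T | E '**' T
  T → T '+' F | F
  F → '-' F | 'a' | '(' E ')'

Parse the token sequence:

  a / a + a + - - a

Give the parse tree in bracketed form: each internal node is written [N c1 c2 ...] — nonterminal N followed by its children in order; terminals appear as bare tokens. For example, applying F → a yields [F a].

E
E / T
T / T
F / T
a / T
a / T + F
a / T + F + F
a / F + F + F
a / a + F + F
a / a + a + F
a / a + a + - F
a / a + a + - - F
a / a + a + - - a

[E [E [T [F a]]] / [T [T [T [F a]] + [F a]] + [F - [F - [F a]]]]]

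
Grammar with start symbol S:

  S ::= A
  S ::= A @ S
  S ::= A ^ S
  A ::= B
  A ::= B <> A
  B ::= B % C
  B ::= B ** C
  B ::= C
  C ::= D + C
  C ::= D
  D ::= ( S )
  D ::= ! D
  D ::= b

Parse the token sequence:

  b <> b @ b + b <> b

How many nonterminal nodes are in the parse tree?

[S [A [B [C [D b]]] <> [A [B [C [D b]]]]] @ [S [A [B [C [D b] + [C [D b]]]] <> [A [B [C [D b]]]]]]]

20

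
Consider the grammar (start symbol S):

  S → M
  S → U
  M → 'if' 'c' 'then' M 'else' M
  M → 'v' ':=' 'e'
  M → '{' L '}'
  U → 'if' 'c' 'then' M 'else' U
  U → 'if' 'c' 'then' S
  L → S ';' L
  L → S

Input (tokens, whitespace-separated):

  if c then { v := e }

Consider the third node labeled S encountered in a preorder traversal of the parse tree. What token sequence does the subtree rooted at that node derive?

[S [U if c then [S [M { [L [S [M v := e]]] }]]]]

v := e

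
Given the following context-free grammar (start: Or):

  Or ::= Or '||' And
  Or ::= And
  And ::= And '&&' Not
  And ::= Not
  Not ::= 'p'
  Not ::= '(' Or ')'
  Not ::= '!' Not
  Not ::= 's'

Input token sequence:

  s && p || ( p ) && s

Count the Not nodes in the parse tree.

[Or [Or [And [And [Not s]] && [Not p]]] || [And [And [Not ( [Or [And [Not p]]] )]] && [Not s]]]

5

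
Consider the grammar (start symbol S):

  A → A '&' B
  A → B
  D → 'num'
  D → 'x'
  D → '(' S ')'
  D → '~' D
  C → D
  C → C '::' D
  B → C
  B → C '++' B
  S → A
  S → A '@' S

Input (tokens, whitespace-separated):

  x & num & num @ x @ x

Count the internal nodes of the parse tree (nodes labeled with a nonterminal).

[S [A [A [A [B [C [D x]]]] & [B [C [D num]]]] & [B [C [D num]]]] @ [S [A [B [C [D x]]]] @ [S [A [B [C [D x]]]]]]]

23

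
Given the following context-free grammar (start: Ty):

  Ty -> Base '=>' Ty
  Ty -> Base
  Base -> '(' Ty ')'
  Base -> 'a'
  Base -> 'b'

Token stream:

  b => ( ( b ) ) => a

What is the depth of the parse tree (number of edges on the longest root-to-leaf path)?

[Ty [Base b] => [Ty [Base ( [Ty [Base ( [Ty [Base b]] )]] )] => [Ty [Base a]]]]

7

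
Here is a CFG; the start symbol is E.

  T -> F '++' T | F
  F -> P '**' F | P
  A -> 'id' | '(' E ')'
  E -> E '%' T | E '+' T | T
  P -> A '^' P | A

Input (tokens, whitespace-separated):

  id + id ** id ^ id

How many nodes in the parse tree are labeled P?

4

[E [E [T [F [P [A id]]]]] + [T [F [P [A id]] ** [F [P [A id] ^ [P [A id]]]]]]]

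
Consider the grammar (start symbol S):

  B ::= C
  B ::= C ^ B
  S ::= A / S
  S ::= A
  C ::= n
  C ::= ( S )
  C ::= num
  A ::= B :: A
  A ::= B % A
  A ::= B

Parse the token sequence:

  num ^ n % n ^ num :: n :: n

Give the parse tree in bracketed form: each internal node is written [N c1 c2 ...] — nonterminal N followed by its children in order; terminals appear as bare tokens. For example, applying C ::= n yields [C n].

[S [A [B [C num] ^ [B [C n]]] % [A [B [C n] ^ [B [C num]]] :: [A [B [C n]] :: [A [B [C n]]]]]]]

S
A
B % A
C ^ B % A
num ^ B % A
num ^ C % A
num ^ n % A
num ^ n % B :: A
num ^ n % C ^ B :: A
num ^ n % n ^ B :: A
num ^ n % n ^ C :: A
num ^ n % n ^ num :: A
num ^ n % n ^ num :: B :: A
num ^ n % n ^ num :: C :: A
num ^ n % n ^ num :: n :: A
num ^ n % n ^ num :: n :: B
num ^ n % n ^ num :: n :: C
num ^ n % n ^ num :: n :: n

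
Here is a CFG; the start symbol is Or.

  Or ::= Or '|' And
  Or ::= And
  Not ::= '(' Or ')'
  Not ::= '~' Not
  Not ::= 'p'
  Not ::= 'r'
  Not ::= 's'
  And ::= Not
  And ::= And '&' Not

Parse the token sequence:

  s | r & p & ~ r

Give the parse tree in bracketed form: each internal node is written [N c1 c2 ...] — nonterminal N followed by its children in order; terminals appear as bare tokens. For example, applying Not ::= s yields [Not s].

Or
Or | And
And | And
Not | And
s | And
s | And & Not
s | And & Not & Not
s | Not & Not & Not
s | r & Not & Not
s | r & p & Not
s | r & p & ~ Not
s | r & p & ~ r

[Or [Or [And [Not s]]] | [And [And [And [Not r]] & [Not p]] & [Not ~ [Not r]]]]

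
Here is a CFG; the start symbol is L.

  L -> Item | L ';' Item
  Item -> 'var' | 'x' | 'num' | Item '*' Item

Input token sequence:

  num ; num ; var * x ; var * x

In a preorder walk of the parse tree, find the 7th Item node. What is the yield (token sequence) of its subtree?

var

[L [L [L [L [Item num]] ; [Item num]] ; [Item [Item var] * [Item x]]] ; [Item [Item var] * [Item x]]]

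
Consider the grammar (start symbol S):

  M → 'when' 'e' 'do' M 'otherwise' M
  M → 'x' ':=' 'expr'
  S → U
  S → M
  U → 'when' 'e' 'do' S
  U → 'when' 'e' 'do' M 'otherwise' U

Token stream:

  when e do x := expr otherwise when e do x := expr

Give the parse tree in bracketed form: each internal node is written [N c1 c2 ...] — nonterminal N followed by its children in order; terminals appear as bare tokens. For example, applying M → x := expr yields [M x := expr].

[S [U when e do [M x := expr] otherwise [U when e do [S [M x := expr]]]]]

S
U
when e do M otherwise U
when e do x := expr otherwise U
when e do x := expr otherwise when e do S
when e do x := expr otherwise when e do M
when e do x := expr otherwise when e do x := expr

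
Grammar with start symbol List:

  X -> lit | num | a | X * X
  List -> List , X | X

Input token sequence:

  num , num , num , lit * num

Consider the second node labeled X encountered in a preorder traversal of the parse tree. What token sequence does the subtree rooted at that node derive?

[List [List [List [List [X num]] , [X num]] , [X num]] , [X [X lit] * [X num]]]

num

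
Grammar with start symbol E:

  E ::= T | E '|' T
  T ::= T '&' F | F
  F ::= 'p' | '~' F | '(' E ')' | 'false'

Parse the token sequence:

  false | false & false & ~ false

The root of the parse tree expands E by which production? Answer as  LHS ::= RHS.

E ::= E '|' T

[E [E [T [F false]]] | [T [T [T [F false]] & [F false]] & [F ~ [F false]]]]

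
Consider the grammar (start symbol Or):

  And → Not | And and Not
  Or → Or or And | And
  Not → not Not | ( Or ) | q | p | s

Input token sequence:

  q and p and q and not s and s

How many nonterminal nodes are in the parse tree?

12

[Or [And [And [And [And [And [Not q]] and [Not p]] and [Not q]] and [Not not [Not s]]] and [Not s]]]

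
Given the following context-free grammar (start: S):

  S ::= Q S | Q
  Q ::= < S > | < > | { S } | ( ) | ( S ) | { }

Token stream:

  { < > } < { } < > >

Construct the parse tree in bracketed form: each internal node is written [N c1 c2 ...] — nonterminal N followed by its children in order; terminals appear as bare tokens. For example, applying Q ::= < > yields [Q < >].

S
Q S
{ S } S
{ Q } S
{ < > } S
{ < > } Q
{ < > } < S >
{ < > } < Q S >
{ < > } < { } S >
{ < > } < { } Q >
{ < > } < { } < > >

[S [Q { [S [Q < >]] }] [S [Q < [S [Q { }] [S [Q < >]]] >]]]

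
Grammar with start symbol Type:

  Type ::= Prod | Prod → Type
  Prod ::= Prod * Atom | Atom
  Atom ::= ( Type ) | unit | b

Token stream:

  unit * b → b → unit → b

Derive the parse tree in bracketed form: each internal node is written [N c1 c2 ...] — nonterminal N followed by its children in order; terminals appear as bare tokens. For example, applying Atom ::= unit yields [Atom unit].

[Type [Prod [Prod [Atom unit]] * [Atom b]] → [Type [Prod [Atom b]] → [Type [Prod [Atom unit]] → [Type [Prod [Atom b]]]]]]

Type
Prod → Type
Prod * Atom → Type
Atom * Atom → Type
unit * Atom → Type
unit * b → Type
unit * b → Prod → Type
unit * b → Atom → Type
unit * b → b → Type
unit * b → b → Prod → Type
unit * b → b → Atom → Type
unit * b → b → unit → Type
unit * b → b → unit → Prod
unit * b → b → unit → Atom
unit * b → b → unit → b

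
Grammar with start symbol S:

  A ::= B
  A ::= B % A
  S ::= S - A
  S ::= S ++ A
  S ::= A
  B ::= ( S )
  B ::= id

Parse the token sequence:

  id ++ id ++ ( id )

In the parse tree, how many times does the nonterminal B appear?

[S [S [S [A [B id]]] ++ [A [B id]]] ++ [A [B ( [S [A [B id]]] )]]]

4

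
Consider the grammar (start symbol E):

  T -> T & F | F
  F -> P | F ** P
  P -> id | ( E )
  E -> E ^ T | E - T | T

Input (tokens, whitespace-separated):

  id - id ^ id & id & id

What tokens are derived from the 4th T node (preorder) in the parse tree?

[E [E [E [T [F [P id]]]] - [T [F [P id]]]] ^ [T [T [T [F [P id]]] & [F [P id]]] & [F [P id]]]]

id & id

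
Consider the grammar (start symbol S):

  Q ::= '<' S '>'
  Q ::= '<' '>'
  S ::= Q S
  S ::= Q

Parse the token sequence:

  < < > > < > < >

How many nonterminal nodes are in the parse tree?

[S [Q < [S [Q < >]] >] [S [Q < >] [S [Q < >]]]]

8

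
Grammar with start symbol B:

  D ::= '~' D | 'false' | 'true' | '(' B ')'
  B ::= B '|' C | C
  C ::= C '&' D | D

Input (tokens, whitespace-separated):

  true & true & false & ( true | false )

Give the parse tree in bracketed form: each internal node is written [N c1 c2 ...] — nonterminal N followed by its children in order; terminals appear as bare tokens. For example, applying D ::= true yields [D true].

[B [C [C [C [C [D true]] & [D true]] & [D false]] & [D ( [B [B [C [D true]]] | [C [D false]]] )]]]

B
C
C & D
C & D & D
C & D & D & D
D & D & D & D
true & D & D & D
true & true & D & D
true & true & false & D
true & true & false & ( B )
true & true & false & ( B | C )
true & true & false & ( C | C )
true & true & false & ( D | C )
true & true & false & ( true | C )
true & true & false & ( true | D )
true & true & false & ( true | false )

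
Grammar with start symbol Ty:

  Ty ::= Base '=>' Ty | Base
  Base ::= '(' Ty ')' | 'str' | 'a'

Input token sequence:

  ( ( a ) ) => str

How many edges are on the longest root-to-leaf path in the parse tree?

[Ty [Base ( [Ty [Base ( [Ty [Base a]] )]] )] => [Ty [Base str]]]

6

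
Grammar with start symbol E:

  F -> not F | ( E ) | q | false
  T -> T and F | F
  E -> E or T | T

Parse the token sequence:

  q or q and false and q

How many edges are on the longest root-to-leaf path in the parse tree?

[E [E [T [F q]]] or [T [T [T [F q]] and [F false]] and [F q]]]

5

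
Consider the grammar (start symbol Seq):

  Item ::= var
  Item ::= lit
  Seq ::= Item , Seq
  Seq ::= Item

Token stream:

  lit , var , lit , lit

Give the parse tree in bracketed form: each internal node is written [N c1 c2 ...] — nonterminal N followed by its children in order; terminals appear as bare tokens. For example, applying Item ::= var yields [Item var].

Seq
Item , Seq
lit , Seq
lit , Item , Seq
lit , var , Seq
lit , var , Item , Seq
lit , var , lit , Seq
lit , var , lit , Item
lit , var , lit , lit

[Seq [Item lit] , [Seq [Item var] , [Seq [Item lit] , [Seq [Item lit]]]]]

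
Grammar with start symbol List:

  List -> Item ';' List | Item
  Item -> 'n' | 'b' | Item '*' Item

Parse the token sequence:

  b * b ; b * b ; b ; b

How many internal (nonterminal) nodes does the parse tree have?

12

[List [Item [Item b] * [Item b]] ; [List [Item [Item b] * [Item b]] ; [List [Item b] ; [List [Item b]]]]]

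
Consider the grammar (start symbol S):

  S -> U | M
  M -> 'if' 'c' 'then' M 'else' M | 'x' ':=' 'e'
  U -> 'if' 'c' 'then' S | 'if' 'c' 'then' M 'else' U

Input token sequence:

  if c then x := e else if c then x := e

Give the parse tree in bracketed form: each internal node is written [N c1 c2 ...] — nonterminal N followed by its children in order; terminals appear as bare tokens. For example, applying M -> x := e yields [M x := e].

S
U
if c then M else U
if c then x := e else U
if c then x := e else if c then S
if c then x := e else if c then M
if c then x := e else if c then x := e

[S [U if c then [M x := e] else [U if c then [S [M x := e]]]]]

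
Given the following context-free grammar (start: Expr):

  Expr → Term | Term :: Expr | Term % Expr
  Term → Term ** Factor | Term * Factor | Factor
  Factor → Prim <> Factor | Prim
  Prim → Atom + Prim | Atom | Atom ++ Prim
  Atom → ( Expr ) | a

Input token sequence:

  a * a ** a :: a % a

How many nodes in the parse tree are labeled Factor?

5

[Expr [Term [Term [Term [Factor [Prim [Atom a]]]] * [Factor [Prim [Atom a]]]] ** [Factor [Prim [Atom a]]]] :: [Expr [Term [Factor [Prim [Atom a]]]] % [Expr [Term [Factor [Prim [Atom a]]]]]]]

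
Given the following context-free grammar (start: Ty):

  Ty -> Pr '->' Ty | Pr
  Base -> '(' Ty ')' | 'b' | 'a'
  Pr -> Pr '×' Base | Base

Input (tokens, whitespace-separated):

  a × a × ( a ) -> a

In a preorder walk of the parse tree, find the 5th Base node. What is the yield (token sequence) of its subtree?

a

[Ty [Pr [Pr [Pr [Base a]] × [Base a]] × [Base ( [Ty [Pr [Base a]]] )]] -> [Ty [Pr [Base a]]]]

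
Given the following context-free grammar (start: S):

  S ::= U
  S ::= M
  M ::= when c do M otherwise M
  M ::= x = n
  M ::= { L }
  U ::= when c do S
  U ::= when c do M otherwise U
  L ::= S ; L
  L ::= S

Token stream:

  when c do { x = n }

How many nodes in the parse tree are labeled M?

[S [U when c do [S [M { [L [S [M x = n]]] }]]]]

2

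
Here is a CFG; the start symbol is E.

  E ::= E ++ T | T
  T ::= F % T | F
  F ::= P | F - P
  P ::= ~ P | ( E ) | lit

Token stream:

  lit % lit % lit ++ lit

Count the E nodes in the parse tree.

[E [E [T [F [P lit]] % [T [F [P lit]] % [T [F [P lit]]]]]] ++ [T [F [P lit]]]]

2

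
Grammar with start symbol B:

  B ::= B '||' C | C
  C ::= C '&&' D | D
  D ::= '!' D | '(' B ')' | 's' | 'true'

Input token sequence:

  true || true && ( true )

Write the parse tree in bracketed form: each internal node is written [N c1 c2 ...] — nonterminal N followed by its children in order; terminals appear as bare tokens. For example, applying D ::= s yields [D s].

B
B || C
C || C
D || C
true || C
true || C && D
true || D && D
true || true && D
true || true && ( B )
true || true && ( C )
true || true && ( D )
true || true && ( true )

[B [B [C [D true]]] || [C [C [D true]] && [D ( [B [C [D true]]] )]]]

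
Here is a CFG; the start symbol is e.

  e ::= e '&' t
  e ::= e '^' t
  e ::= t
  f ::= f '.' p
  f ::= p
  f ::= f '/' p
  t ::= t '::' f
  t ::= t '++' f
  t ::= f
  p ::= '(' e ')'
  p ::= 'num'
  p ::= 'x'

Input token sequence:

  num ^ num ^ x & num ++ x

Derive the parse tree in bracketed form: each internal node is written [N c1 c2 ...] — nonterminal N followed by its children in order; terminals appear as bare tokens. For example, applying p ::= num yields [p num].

e
e & t
e ^ t & t
e ^ t ^ t & t
t ^ t ^ t & t
f ^ t ^ t & t
p ^ t ^ t & t
num ^ t ^ t & t
num ^ f ^ t & t
num ^ p ^ t & t
num ^ num ^ t & t
num ^ num ^ f & t
num ^ num ^ p & t
num ^ num ^ x & t
num ^ num ^ x & t ++ f
num ^ num ^ x & f ++ f
num ^ num ^ x & p ++ f
num ^ num ^ x & num ++ f
num ^ num ^ x & num ++ p
num ^ num ^ x & num ++ x

[e [e [e [e [t [f [p num]]]] ^ [t [f [p num]]]] ^ [t [f [p x]]]] & [t [t [f [p num]]] ++ [f [p x]]]]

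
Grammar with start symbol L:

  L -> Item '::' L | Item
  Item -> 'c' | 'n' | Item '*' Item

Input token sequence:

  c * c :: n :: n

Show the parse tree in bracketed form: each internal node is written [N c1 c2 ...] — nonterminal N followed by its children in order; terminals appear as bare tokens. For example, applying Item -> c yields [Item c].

L
Item :: L
Item * Item :: L
c * Item :: L
c * c :: L
c * c :: Item :: L
c * c :: n :: L
c * c :: n :: Item
c * c :: n :: n

[L [Item [Item c] * [Item c]] :: [L [Item n] :: [L [Item n]]]]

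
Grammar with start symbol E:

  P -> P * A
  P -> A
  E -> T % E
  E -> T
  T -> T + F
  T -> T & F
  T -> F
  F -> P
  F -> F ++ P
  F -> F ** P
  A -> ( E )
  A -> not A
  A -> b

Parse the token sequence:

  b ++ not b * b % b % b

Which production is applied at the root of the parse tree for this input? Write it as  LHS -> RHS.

[E [T [F [F [P [A b]]] ++ [P [P [A not [A b]]] * [A b]]]] % [E [T [F [P [A b]]]] % [E [T [F [P [A b]]]]]]]

E -> T % E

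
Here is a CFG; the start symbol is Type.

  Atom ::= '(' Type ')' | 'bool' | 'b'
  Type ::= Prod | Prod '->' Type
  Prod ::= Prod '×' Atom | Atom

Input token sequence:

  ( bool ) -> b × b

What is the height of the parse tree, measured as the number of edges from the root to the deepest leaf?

6

[Type [Prod [Atom ( [Type [Prod [Atom bool]]] )]] -> [Type [Prod [Prod [Atom b]] × [Atom b]]]]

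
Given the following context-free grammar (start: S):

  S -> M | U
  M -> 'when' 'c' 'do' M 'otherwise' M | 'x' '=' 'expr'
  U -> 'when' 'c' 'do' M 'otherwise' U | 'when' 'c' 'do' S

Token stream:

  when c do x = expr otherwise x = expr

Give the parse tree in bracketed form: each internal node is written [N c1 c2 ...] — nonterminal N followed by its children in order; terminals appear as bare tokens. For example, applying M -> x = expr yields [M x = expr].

[S [M when c do [M x = expr] otherwise [M x = expr]]]

S
M
when c do M otherwise M
when c do x = expr otherwise M
when c do x = expr otherwise x = expr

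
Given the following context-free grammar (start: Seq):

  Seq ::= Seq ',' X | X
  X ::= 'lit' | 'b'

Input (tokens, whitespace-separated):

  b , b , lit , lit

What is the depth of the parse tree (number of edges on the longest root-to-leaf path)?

[Seq [Seq [Seq [Seq [X b]] , [X b]] , [X lit]] , [X lit]]

5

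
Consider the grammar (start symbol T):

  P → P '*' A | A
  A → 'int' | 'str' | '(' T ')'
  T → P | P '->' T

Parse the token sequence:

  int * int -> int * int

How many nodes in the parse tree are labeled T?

2

[T [P [P [A int]] * [A int]] -> [T [P [P [A int]] * [A int]]]]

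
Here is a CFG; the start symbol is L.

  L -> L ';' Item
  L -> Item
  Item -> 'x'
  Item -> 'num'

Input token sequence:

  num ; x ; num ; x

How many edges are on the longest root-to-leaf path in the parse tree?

5

[L [L [L [L [Item num]] ; [Item x]] ; [Item num]] ; [Item x]]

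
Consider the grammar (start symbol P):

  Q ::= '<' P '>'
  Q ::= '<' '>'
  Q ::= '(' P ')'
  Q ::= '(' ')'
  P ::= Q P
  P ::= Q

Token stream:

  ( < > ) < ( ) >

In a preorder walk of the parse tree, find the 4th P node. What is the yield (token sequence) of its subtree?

( )

[P [Q ( [P [Q < >]] )] [P [Q < [P [Q ( )]] >]]]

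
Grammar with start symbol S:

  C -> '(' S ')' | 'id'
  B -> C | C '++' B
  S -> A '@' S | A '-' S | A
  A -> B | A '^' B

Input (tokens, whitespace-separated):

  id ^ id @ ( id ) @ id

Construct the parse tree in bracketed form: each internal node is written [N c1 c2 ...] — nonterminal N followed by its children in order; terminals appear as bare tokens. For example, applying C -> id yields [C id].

S
A @ S
A ^ B @ S
B ^ B @ S
C ^ B @ S
id ^ B @ S
id ^ C @ S
id ^ id @ S
id ^ id @ A @ S
id ^ id @ B @ S
id ^ id @ C @ S
id ^ id @ ( S ) @ S
id ^ id @ ( A ) @ S
id ^ id @ ( B ) @ S
id ^ id @ ( C ) @ S
id ^ id @ ( id ) @ S
id ^ id @ ( id ) @ A
id ^ id @ ( id ) @ B
id ^ id @ ( id ) @ C
id ^ id @ ( id ) @ id

[S [A [A [B [C id]]] ^ [B [C id]]] @ [S [A [B [C ( [S [A [B [C id]]]] )]]] @ [S [A [B [C id]]]]]]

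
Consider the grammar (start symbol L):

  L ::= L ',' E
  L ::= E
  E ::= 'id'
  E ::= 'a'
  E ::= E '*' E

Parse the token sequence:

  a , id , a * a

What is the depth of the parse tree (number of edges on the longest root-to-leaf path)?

4

[L [L [L [E a]] , [E id]] , [E [E a] * [E a]]]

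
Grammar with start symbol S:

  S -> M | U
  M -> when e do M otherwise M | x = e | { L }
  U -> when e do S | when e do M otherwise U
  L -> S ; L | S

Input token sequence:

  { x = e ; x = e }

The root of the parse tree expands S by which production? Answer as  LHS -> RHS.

[S [M { [L [S [M x = e]] ; [L [S [M x = e]]]] }]]

S -> M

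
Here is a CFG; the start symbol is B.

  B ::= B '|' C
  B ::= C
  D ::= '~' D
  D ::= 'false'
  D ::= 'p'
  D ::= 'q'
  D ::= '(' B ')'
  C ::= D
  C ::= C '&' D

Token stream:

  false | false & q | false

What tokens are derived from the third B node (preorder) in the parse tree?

[B [B [B [C [D false]]] | [C [C [D false]] & [D q]]] | [C [D false]]]

false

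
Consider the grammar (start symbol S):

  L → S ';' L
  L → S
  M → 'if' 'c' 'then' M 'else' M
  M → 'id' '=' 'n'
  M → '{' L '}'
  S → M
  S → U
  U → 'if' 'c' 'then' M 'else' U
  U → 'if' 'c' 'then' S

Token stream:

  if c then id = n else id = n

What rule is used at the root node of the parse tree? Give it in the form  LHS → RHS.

[S [M if c then [M id = n] else [M id = n]]]

S → M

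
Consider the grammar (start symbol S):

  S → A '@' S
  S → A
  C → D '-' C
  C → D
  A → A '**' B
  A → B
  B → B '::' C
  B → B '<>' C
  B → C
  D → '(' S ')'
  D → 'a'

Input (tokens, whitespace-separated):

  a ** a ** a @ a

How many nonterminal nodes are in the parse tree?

18

[S [A [A [A [B [C [D a]]]] ** [B [C [D a]]]] ** [B [C [D a]]]] @ [S [A [B [C [D a]]]]]]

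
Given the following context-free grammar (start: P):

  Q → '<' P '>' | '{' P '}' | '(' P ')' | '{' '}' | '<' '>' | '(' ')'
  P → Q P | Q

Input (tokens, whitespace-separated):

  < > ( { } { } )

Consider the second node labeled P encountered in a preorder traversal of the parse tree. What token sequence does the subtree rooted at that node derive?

( { } { } )

[P [Q < >] [P [Q ( [P [Q { }] [P [Q { }]]] )]]]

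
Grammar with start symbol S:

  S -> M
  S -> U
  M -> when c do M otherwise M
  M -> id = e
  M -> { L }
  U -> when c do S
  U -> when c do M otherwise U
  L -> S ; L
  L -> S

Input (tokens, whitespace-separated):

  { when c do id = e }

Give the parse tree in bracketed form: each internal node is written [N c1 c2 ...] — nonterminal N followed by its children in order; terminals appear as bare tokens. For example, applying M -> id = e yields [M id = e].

[S [M { [L [S [U when c do [S [M id = e]]]]] }]]

S
M
{ L }
{ S }
{ U }
{ when c do S }
{ when c do M }
{ when c do id = e }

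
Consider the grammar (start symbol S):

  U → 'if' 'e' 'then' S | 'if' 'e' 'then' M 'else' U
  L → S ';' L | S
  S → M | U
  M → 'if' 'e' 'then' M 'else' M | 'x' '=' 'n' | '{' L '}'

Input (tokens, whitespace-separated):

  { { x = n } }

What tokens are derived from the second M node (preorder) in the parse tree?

[S [M { [L [S [M { [L [S [M x = n]]] }]]] }]]

{ x = n }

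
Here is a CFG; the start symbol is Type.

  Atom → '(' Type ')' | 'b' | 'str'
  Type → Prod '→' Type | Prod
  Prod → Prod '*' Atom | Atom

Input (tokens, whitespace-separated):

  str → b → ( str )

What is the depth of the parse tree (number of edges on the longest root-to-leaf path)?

[Type [Prod [Atom str]] → [Type [Prod [Atom b]] → [Type [Prod [Atom ( [Type [Prod [Atom str]]] )]]]]]

8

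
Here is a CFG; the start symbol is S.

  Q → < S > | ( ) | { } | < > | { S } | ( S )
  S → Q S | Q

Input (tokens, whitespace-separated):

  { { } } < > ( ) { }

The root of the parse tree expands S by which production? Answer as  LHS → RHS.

S → Q S

[S [Q { [S [Q { }]] }] [S [Q < >] [S [Q ( )] [S [Q { }]]]]]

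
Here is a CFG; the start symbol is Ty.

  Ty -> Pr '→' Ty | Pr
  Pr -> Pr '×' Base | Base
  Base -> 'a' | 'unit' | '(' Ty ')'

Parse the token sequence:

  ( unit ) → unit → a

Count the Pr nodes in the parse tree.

[Ty [Pr [Base ( [Ty [Pr [Base unit]]] )]] → [Ty [Pr [Base unit]] → [Ty [Pr [Base a]]]]]

4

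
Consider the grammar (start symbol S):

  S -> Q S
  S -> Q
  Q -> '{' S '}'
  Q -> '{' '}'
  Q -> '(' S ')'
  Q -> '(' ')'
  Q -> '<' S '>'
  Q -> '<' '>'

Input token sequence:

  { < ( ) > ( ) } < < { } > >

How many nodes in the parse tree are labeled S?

7

[S [Q { [S [Q < [S [Q ( )]] >] [S [Q ( )]]] }] [S [Q < [S [Q < [S [Q { }]] >]] >]]]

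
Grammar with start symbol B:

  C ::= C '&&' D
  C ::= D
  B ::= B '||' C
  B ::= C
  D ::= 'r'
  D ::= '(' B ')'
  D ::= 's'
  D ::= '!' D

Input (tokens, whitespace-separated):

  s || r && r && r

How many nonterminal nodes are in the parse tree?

10

[B [B [C [D s]]] || [C [C [C [D r]] && [D r]] && [D r]]]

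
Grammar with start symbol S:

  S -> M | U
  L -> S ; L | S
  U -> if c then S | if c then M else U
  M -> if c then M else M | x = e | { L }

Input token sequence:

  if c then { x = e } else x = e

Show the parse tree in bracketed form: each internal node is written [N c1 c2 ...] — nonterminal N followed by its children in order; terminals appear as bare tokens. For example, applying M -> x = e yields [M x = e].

[S [M if c then [M { [L [S [M x = e]]] }] else [M x = e]]]

S
M
if c then M else M
if c then { L } else M
if c then { S } else M
if c then { M } else M
if c then { x = e } else M
if c then { x = e } else x = e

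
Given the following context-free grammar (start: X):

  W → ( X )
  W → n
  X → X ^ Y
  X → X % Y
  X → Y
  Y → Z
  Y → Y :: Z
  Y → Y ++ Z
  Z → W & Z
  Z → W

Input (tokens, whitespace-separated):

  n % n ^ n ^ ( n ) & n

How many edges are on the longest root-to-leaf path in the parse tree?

8

[X [X [X [X [Y [Z [W n]]]] % [Y [Z [W n]]]] ^ [Y [Z [W n]]]] ^ [Y [Z [W ( [X [Y [Z [W n]]]] )] & [Z [W n]]]]]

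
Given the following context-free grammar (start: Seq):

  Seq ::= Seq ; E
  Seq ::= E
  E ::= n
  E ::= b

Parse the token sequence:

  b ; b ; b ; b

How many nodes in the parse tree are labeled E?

4

[Seq [Seq [Seq [Seq [E b]] ; [E b]] ; [E b]] ; [E b]]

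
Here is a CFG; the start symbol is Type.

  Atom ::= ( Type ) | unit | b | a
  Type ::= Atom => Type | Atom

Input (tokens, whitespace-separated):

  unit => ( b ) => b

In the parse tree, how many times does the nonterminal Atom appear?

[Type [Atom unit] => [Type [Atom ( [Type [Atom b]] )] => [Type [Atom b]]]]

4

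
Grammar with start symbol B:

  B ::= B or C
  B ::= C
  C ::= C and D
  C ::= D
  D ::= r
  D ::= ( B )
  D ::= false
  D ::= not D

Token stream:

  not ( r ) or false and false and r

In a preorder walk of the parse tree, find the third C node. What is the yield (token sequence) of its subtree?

[B [B [C [D not [D ( [B [C [D r]]] )]]]] or [C [C [C [D false]] and [D false]] and [D r]]]

false and false and r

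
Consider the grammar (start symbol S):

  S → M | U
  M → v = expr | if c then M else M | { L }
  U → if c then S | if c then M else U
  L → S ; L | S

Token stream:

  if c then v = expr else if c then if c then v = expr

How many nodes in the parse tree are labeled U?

[S [U if c then [M v = expr] else [U if c then [S [U if c then [S [M v = expr]]]]]]]

3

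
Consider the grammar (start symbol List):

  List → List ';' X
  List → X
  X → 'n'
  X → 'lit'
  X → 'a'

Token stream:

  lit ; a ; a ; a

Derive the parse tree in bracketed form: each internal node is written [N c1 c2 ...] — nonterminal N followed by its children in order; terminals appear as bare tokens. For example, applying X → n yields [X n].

[List [List [List [List [X lit]] ; [X a]] ; [X a]] ; [X a]]

List
List ; X
List ; X ; X
List ; X ; X ; X
X ; X ; X ; X
lit ; X ; X ; X
lit ; a ; X ; X
lit ; a ; a ; X
lit ; a ; a ; a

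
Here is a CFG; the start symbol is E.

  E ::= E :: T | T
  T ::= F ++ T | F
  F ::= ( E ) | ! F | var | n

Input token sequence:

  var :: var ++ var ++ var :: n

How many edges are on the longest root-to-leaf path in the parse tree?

6

[E [E [E [T [F var]]] :: [T [F var] ++ [T [F var] ++ [T [F var]]]]] :: [T [F n]]]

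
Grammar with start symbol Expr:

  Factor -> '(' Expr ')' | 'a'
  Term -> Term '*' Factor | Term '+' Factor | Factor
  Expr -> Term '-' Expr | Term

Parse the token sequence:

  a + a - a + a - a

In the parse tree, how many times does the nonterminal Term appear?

[Expr [Term [Term [Factor a]] + [Factor a]] - [Expr [Term [Term [Factor a]] + [Factor a]] - [Expr [Term [Factor a]]]]]

5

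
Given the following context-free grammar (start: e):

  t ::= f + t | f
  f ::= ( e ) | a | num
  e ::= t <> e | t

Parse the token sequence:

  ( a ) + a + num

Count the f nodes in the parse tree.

[e [t [f ( [e [t [f a]]] )] + [t [f a] + [t [f num]]]]]

4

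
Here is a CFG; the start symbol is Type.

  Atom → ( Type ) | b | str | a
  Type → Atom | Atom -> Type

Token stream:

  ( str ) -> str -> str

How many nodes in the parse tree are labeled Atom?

[Type [Atom ( [Type [Atom str]] )] -> [Type [Atom str] -> [Type [Atom str]]]]

4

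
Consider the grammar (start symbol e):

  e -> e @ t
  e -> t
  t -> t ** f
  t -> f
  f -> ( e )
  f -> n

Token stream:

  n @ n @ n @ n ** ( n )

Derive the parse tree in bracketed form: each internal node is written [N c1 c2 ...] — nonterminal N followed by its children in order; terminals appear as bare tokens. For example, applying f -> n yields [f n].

[e [e [e [e [t [f n]]] @ [t [f n]]] @ [t [f n]]] @ [t [t [f n]] ** [f ( [e [t [f n]]] )]]]

e
e @ t
e @ t @ t
e @ t @ t @ t
t @ t @ t @ t
f @ t @ t @ t
n @ t @ t @ t
n @ f @ t @ t
n @ n @ t @ t
n @ n @ f @ t
n @ n @ n @ t
n @ n @ n @ t ** f
n @ n @ n @ f ** f
n @ n @ n @ n ** f
n @ n @ n @ n ** ( e )
n @ n @ n @ n ** ( t )
n @ n @ n @ n ** ( f )
n @ n @ n @ n ** ( n )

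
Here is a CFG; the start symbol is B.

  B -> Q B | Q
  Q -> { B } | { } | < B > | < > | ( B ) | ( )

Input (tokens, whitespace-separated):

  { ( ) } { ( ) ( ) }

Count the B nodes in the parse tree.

[B [Q { [B [Q ( )]] }] [B [Q { [B [Q ( )] [B [Q ( )]]] }]]]

5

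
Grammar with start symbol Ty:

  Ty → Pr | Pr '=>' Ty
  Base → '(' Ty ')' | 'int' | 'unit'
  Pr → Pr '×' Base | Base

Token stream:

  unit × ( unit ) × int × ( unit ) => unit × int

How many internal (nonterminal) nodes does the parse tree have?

[Ty [Pr [Pr [Pr [Pr [Base unit]] × [Base ( [Ty [Pr [Base unit]]] )]] × [Base int]] × [Base ( [Ty [Pr [Base unit]]] )]] => [Ty [Pr [Pr [Base unit]] × [Base int]]]]

20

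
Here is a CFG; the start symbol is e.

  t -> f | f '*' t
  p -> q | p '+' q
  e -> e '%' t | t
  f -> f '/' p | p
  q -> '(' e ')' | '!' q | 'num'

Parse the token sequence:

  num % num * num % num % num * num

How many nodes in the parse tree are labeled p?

6

[e [e [e [e [t [f [p [q num]]]]] % [t [f [p [q num]]] * [t [f [p [q num]]]]]] % [t [f [p [q num]]]]] % [t [f [p [q num]]] * [t [f [p [q num]]]]]]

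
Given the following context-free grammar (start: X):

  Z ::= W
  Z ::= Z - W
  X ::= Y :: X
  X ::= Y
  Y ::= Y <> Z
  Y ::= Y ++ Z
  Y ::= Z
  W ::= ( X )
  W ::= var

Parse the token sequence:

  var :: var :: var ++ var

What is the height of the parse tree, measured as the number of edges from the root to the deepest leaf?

[X [Y [Z [W var]]] :: [X [Y [Z [W var]]] :: [X [Y [Y [Z [W var]]] ++ [Z [W var]]]]]]

7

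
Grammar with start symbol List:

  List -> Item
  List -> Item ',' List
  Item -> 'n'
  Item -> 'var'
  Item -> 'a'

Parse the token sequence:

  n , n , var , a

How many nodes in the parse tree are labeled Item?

4

[List [Item n] , [List [Item n] , [List [Item var] , [List [Item a]]]]]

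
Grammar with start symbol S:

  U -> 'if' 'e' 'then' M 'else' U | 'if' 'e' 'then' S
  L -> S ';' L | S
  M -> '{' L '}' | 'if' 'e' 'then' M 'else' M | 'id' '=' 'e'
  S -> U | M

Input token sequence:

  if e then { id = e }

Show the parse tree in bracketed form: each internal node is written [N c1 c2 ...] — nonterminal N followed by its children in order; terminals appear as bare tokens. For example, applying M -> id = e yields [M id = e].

[S [U if e then [S [M { [L [S [M id = e]]] }]]]]

S
U
if e then S
if e then M
if e then { L }
if e then { S }
if e then { M }
if e then { id = e }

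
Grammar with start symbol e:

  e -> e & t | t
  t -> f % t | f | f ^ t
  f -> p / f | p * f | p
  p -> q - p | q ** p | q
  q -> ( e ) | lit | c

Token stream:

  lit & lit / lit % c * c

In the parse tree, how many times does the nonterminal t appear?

[e [e [t [f [p [q lit]]]]] & [t [f [p [q lit]] / [f [p [q lit]]]] % [t [f [p [q c]] * [f [p [q c]]]]]]]

3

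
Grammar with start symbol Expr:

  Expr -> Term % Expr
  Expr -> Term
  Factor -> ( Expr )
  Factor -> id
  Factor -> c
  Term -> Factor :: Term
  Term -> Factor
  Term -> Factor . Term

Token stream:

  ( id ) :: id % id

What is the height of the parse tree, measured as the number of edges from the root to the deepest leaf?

[Expr [Term [Factor ( [Expr [Term [Factor id]]] )] :: [Term [Factor id]]] % [Expr [Term [Factor id]]]]

6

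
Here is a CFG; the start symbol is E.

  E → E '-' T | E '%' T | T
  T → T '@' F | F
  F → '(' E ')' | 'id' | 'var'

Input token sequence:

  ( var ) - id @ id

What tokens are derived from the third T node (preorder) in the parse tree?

[E [E [T [F ( [E [T [F var]]] )]]] - [T [T [F id]] @ [F id]]]

id @ id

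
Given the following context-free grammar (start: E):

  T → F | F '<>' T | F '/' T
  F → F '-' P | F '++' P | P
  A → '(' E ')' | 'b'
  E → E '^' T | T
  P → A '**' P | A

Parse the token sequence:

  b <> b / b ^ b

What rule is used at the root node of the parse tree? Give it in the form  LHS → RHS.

E → E '^' T

[E [E [T [F [P [A b]]] <> [T [F [P [A b]]] / [T [F [P [A b]]]]]]] ^ [T [F [P [A b]]]]]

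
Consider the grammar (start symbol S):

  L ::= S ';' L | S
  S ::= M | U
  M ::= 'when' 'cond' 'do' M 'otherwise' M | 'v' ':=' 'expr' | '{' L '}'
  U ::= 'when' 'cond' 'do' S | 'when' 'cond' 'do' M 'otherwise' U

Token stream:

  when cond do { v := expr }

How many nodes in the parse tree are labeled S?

[S [U when cond do [S [M { [L [S [M v := expr]]] }]]]]

3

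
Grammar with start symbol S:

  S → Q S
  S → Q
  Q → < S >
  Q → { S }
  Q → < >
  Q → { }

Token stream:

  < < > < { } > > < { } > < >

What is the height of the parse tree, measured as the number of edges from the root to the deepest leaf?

[S [Q < [S [Q < >] [S [Q < [S [Q { }]] >]]] >] [S [Q < [S [Q { }]] >] [S [Q < >]]]]

7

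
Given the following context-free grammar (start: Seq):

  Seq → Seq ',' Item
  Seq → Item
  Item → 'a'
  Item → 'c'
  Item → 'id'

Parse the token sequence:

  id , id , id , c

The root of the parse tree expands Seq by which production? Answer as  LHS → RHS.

[Seq [Seq [Seq [Seq [Item id]] , [Item id]] , [Item id]] , [Item c]]

Seq → Seq ',' Item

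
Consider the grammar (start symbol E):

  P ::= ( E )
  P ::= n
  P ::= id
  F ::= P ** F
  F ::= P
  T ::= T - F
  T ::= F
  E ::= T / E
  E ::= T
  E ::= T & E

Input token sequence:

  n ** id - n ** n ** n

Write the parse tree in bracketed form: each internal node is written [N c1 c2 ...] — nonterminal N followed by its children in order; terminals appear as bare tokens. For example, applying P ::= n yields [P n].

[E [T [T [F [P n] ** [F [P id]]]] - [F [P n] ** [F [P n] ** [F [P n]]]]]]

E
T
T - F
F - F
P ** F - F
n ** F - F
n ** P - F
n ** id - F
n ** id - P ** F
n ** id - n ** F
n ** id - n ** P ** F
n ** id - n ** n ** F
n ** id - n ** n ** P
n ** id - n ** n ** n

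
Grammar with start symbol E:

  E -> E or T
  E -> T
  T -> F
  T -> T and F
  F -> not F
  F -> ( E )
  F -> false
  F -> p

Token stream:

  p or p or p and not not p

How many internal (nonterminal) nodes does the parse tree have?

[E [E [E [T [F p]]] or [T [F p]]] or [T [T [F p]] and [F not [F not [F p]]]]]

13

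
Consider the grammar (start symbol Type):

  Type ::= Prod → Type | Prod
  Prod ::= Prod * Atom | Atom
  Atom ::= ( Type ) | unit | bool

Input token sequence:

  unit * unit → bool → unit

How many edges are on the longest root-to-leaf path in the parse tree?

[Type [Prod [Prod [Atom unit]] * [Atom unit]] → [Type [Prod [Atom bool]] → [Type [Prod [Atom unit]]]]]

5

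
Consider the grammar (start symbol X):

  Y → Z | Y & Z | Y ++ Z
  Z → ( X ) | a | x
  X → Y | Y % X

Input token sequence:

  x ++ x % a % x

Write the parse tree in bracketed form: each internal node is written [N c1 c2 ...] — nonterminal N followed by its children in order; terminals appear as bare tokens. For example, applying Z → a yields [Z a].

[X [Y [Y [Z x]] ++ [Z x]] % [X [Y [Z a]] % [X [Y [Z x]]]]]

X
Y % X
Y ++ Z % X
Z ++ Z % X
x ++ Z % X
x ++ x % X
x ++ x % Y % X
x ++ x % Z % X
x ++ x % a % X
x ++ x % a % Y
x ++ x % a % Z
x ++ x % a % x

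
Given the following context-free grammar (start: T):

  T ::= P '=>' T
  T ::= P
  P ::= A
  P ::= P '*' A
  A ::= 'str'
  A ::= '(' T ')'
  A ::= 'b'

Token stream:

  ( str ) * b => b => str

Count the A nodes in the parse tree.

5

[T [P [P [A ( [T [P [A str]]] )]] * [A b]] => [T [P [A b]] => [T [P [A str]]]]]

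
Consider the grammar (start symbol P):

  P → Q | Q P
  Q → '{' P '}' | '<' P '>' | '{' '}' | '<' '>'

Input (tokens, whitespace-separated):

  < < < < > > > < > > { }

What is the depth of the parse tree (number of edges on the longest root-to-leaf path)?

[P [Q < [P [Q < [P [Q < [P [Q < >]] >]] >] [P [Q < >]]] >] [P [Q { }]]]

8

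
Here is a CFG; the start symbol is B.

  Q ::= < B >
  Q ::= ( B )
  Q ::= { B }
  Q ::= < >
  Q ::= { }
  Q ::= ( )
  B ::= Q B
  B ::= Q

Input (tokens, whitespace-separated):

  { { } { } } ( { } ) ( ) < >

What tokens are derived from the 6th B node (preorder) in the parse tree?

( ) < >

[B [Q { [B [Q { }] [B [Q { }]]] }] [B [Q ( [B [Q { }]] )] [B [Q ( )] [B [Q < >]]]]]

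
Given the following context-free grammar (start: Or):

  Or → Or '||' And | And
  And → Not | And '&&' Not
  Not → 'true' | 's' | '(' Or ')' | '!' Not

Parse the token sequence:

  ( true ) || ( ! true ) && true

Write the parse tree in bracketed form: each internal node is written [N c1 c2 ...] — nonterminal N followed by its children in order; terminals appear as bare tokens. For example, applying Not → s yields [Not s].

[Or [Or [And [Not ( [Or [And [Not true]]] )]]] || [And [And [Not ( [Or [And [Not ! [Not true]]]] )]] && [Not true]]]

Or
Or || And
And || And
Not || And
( Or ) || And
( And ) || And
( Not ) || And
( true ) || And
( true ) || And && Not
( true ) || Not && Not
( true ) || ( Or ) && Not
( true ) || ( And ) && Not
( true ) || ( Not ) && Not
( true ) || ( ! Not ) && Not
( true ) || ( ! true ) && Not
( true ) || ( ! true ) && true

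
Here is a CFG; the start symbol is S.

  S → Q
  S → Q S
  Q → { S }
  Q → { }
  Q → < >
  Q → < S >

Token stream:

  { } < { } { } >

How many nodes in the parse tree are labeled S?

[S [Q { }] [S [Q < [S [Q { }] [S [Q { }]]] >]]]

4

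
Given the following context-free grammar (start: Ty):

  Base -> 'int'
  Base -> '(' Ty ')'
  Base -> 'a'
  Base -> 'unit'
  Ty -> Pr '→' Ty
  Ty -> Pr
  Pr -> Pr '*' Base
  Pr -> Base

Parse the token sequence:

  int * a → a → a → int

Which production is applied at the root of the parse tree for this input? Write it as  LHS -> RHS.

[Ty [Pr [Pr [Base int]] * [Base a]] → [Ty [Pr [Base a]] → [Ty [Pr [Base a]] → [Ty [Pr [Base int]]]]]]

Ty -> Pr '→' Ty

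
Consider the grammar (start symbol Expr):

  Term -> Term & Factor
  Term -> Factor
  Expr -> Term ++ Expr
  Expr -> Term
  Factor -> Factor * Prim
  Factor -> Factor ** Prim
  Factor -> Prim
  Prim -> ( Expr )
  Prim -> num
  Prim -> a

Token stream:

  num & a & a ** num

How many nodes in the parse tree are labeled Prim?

4

[Expr [Term [Term [Term [Factor [Prim num]]] & [Factor [Prim a]]] & [Factor [Factor [Prim a]] ** [Prim num]]]]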